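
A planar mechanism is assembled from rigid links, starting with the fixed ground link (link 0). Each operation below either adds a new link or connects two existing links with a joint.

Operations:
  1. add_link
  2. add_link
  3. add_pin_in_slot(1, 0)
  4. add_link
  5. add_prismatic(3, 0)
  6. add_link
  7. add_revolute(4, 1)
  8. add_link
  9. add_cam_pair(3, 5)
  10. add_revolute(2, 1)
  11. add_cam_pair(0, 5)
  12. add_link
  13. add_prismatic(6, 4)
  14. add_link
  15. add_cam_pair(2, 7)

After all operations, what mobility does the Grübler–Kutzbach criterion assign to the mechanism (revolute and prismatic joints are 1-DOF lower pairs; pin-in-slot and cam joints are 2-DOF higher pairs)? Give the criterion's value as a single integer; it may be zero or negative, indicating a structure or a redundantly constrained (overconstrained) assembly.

M = 9

(L,J1,J2)=(1,0,0); link0 fixed
link1: (2,0,0)
link2: (3,0,0)
PS 1-0 [J2]: (3,0,1)
link3: (4,0,1)
P 3-0 [J1]: (4,1,1)
link4: (5,1,1)
R 4-1 [J1]: (5,2,1)
link5: (6,2,1)
C 3-5 [J2]: (6,2,2)
R 2-1 [J1]: (6,3,2)
C 0-5 [J2]: (6,3,3)
link6: (7,3,3)
P 6-4 [J1]: (7,4,3)
link7: (8,4,3)
C 2-7 [J2]: (8,4,4)
Grübler: 3·7 − 2·4 − 4 = 9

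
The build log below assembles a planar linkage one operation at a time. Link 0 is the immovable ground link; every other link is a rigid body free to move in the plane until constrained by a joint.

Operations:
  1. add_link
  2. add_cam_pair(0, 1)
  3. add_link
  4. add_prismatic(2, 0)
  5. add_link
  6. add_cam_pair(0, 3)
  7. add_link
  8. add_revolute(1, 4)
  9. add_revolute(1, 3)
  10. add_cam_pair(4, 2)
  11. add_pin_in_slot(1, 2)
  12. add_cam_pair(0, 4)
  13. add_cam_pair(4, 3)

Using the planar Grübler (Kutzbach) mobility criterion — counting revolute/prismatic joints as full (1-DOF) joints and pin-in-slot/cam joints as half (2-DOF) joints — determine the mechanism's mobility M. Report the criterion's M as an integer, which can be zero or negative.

M = 0

L=1 J1=0 J2=0
add link → L=2 J1=0 J2=0
C@0,1 dof=2 J2 → L=2 J1=0 J2=1
add link → L=3 J1=0 J2=1
P@2,0 dof=1 J1 → L=3 J1=1 J2=1
add link → L=4 J1=1 J2=1
C@0,3 dof=2 J2 → L=4 J1=1 J2=2
add link → L=5 J1=1 J2=2
R@1,4 dof=1 J1 → L=5 J1=2 J2=2
R@1,3 dof=1 J1 → L=5 J1=3 J2=2
C@4,2 dof=2 J2 → L=5 J1=3 J2=3
PS@1,2 dof=2 J2 → L=5 J1=3 J2=4
C@0,4 dof=2 J2 → L=5 J1=3 J2=5
C@4,3 dof=2 J2 → L=5 J1=3 J2=6
M=3(L−1)−2J1−J2=3·4−2·3−6=0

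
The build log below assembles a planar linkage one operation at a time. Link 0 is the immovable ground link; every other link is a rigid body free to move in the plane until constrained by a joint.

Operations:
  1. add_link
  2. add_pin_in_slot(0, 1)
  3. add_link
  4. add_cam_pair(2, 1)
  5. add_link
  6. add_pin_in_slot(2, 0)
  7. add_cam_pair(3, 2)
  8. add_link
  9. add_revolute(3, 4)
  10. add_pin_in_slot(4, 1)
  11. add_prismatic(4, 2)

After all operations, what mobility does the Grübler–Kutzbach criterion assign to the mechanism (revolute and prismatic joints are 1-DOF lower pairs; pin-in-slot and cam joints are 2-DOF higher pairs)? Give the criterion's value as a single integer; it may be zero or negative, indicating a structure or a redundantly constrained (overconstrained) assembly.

M = 3

link 0 = ground. State L|J1|J2 = 1|0|0
+link1  2|0|0
PS(0,1) f=2→J2  2|0|1
+link2  3|0|1
C(2,1) f=2→J2  3|0|2
+link3  4|0|2
PS(2,0) f=2→J2  4|0|3
C(3,2) f=2→J2  4|0|4
+link4  5|0|4
R(3,4) f=1→J1  5|1|4
PS(4,1) f=2→J2  5|1|5
P(4,2) f=1→J1  5|2|5
M = 3(5−1)−2·2−5 = 12−4−5 = 3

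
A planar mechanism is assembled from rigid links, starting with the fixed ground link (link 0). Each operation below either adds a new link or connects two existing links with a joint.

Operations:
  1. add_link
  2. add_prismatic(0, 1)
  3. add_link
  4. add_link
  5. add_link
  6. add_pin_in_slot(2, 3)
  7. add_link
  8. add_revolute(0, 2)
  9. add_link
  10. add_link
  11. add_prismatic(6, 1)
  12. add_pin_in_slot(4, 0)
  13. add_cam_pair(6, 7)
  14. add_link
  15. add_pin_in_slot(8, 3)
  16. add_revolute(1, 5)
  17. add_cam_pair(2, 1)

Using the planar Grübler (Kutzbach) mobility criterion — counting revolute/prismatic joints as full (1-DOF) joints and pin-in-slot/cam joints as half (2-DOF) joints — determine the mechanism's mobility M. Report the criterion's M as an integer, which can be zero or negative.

M = 11

L=1 J1=0 J2=0
add link → L=2 J1=0 J2=0
P@0,1 dof=1 J1 → L=2 J1=1 J2=0
add link → L=3 J1=1 J2=0
add link → L=4 J1=1 J2=0
add link → L=5 J1=1 J2=0
PS@2,3 dof=2 J2 → L=5 J1=1 J2=1
add link → L=6 J1=1 J2=1
R@0,2 dof=1 J1 → L=6 J1=2 J2=1
add link → L=7 J1=2 J2=1
add link → L=8 J1=2 J2=1
P@6,1 dof=1 J1 → L=8 J1=3 J2=1
PS@4,0 dof=2 J2 → L=8 J1=3 J2=2
C@6,7 dof=2 J2 → L=8 J1=3 J2=3
add link → L=9 J1=3 J2=3
PS@8,3 dof=2 J2 → L=9 J1=3 J2=4
R@1,5 dof=1 J1 → L=9 J1=4 J2=4
C@2,1 dof=2 J2 → L=9 J1=4 J2=5
M=3(L−1)−2J1−J2=3·8−2·4−5=11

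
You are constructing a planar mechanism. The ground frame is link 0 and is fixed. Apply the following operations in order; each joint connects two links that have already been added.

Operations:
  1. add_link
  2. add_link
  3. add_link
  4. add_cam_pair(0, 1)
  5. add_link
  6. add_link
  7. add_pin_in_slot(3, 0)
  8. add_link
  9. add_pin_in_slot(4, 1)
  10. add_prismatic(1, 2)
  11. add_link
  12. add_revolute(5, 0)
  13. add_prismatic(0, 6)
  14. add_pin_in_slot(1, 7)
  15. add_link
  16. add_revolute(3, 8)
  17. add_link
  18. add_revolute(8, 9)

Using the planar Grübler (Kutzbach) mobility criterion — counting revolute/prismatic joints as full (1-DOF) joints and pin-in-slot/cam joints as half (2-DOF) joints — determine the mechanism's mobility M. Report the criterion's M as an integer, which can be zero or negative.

M = 13

[1;0;0] (link 0 is ground)
L+ [2;0;0]
L+ [3;0;0]
L+ [4;0;0]
C(0,1)∈J2 [4;0;1]
L+ [5;0;1]
L+ [6;0;1]
PS(3,0)∈J2 [6;0;2]
L+ [7;0;2]
PS(4,1)∈J2 [7;0;3]
P(1,2)∈J1 [7;1;3]
L+ [8;1;3]
R(5,0)∈J1 [8;2;3]
P(0,6)∈J1 [8;3;3]
PS(1,7)∈J2 [8;3;4]
L+ [9;3;4]
R(3,8)∈J1 [9;4;4]
L+ [10;4;4]
R(8,9)∈J1 [10;5;4]
mobility = 27 − 10 − 4 = 13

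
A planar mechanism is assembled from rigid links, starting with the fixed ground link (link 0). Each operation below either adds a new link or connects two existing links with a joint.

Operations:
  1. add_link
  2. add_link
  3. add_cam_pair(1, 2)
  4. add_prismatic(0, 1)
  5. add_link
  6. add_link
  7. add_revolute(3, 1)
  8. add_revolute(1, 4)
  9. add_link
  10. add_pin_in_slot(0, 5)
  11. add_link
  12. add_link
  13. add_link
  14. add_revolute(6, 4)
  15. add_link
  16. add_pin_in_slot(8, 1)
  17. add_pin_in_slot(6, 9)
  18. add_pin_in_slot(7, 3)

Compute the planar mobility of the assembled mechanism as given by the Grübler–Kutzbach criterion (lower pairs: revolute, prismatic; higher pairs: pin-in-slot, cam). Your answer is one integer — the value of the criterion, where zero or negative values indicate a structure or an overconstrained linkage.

(L,J1,J2)=(1,0,0); link0 fixed
link1: (2,0,0)
link2: (3,0,0)
C 1-2 [J2]: (3,0,1)
P 0-1 [J1]: (3,1,1)
link3: (4,1,1)
link4: (5,1,1)
R 3-1 [J1]: (5,2,1)
R 1-4 [J1]: (5,3,1)
link5: (6,3,1)
PS 0-5 [J2]: (6,3,2)
link6: (7,3,2)
link7: (8,3,2)
link8: (9,3,2)
R 6-4 [J1]: (9,4,2)
link9: (10,4,2)
PS 8-1 [J2]: (10,4,3)
PS 6-9 [J2]: (10,4,4)
PS 7-3 [J2]: (10,4,5)
Grübler: 3·9 − 2·4 − 5 = 14

M = 14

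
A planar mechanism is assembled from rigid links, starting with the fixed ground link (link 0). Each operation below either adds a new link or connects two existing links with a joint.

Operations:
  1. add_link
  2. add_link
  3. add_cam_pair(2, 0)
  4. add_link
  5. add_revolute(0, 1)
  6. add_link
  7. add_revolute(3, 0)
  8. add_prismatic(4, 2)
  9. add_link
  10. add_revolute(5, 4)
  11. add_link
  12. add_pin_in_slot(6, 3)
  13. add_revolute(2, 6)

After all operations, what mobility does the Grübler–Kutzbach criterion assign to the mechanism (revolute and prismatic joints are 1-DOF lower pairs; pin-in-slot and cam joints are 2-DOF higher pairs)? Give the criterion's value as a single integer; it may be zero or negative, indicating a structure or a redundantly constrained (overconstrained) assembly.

link 0 = ground. State L|J1|J2 = 1|0|0
+link1  2|0|0
+link2  3|0|0
C(2,0) f=2→J2  3|0|1
+link3  4|0|1
R(0,1) f=1→J1  4|1|1
+link4  5|1|1
R(3,0) f=1→J1  5|2|1
P(4,2) f=1→J1  5|3|1
+link5  6|3|1
R(5,4) f=1→J1  6|4|1
+link6  7|4|1
PS(6,3) f=2→J2  7|4|2
R(2,6) f=1→J1  7|5|2
M = 3(7−1)−2·5−2 = 18−10−2 = 6

M = 6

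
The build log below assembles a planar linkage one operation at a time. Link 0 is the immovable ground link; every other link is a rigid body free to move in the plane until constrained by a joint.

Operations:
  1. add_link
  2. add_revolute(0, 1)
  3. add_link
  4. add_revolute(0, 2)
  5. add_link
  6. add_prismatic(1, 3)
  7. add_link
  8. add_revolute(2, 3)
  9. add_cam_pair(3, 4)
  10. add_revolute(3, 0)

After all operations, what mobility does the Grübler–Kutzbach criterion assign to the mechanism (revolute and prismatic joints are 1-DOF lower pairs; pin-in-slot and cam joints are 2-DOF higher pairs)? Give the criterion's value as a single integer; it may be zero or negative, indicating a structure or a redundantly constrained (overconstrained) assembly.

M = 1

L=1 J1=0 J2=0
add link → L=2 J1=0 J2=0
R@0,1 dof=1 J1 → L=2 J1=1 J2=0
add link → L=3 J1=1 J2=0
R@0,2 dof=1 J1 → L=3 J1=2 J2=0
add link → L=4 J1=2 J2=0
P@1,3 dof=1 J1 → L=4 J1=3 J2=0
add link → L=5 J1=3 J2=0
R@2,3 dof=1 J1 → L=5 J1=4 J2=0
C@3,4 dof=2 J2 → L=5 J1=4 J2=1
R@3,0 dof=1 J1 → L=5 J1=5 J2=1
M=3(L−1)−2J1−J2=3·4−2·5−1=1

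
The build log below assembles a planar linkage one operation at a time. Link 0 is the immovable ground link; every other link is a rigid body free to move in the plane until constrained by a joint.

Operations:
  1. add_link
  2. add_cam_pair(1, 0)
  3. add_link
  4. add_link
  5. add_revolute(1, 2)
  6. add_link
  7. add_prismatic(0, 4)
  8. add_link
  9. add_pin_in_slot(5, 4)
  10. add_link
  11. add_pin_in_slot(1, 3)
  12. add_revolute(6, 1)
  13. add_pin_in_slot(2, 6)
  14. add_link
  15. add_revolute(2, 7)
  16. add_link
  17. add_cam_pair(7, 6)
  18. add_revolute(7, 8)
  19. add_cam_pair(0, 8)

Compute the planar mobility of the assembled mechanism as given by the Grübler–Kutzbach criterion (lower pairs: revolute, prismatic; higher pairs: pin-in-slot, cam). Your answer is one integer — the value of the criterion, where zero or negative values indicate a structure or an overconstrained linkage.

M = 8

(L,J1,J2)=(1,0,0); link0 fixed
link1: (2,0,0)
C 1-0 [J2]: (2,0,1)
link2: (3,0,1)
link3: (4,0,1)
R 1-2 [J1]: (4,1,1)
link4: (5,1,1)
P 0-4 [J1]: (5,2,1)
link5: (6,2,1)
PS 5-4 [J2]: (6,2,2)
link6: (7,2,2)
PS 1-3 [J2]: (7,2,3)
R 6-1 [J1]: (7,3,3)
PS 2-6 [J2]: (7,3,4)
link7: (8,3,4)
R 2-7 [J1]: (8,4,4)
link8: (9,4,4)
C 7-6 [J2]: (9,4,5)
R 7-8 [J1]: (9,5,5)
C 0-8 [J2]: (9,5,6)
Grübler: 3·8 − 2·5 − 6 = 8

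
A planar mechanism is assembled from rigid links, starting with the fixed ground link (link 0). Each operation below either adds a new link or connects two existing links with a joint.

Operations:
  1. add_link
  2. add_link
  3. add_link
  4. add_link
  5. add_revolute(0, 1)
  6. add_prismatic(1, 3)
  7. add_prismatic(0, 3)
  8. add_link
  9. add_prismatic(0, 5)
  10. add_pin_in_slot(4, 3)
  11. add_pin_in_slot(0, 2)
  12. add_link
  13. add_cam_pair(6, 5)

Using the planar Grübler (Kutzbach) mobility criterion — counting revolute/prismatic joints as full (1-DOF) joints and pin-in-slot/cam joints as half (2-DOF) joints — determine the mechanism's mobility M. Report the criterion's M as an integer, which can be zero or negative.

M = 7

(L,J1,J2)=(1,0,0); link0 fixed
link1: (2,0,0)
link2: (3,0,0)
link3: (4,0,0)
link4: (5,0,0)
R 0-1 [J1]: (5,1,0)
P 1-3 [J1]: (5,2,0)
P 0-3 [J1]: (5,3,0)
link5: (6,3,0)
P 0-5 [J1]: (6,4,0)
PS 4-3 [J2]: (6,4,1)
PS 0-2 [J2]: (6,4,2)
link6: (7,4,2)
C 6-5 [J2]: (7,4,3)
Grübler: 3·6 − 2·4 − 3 = 7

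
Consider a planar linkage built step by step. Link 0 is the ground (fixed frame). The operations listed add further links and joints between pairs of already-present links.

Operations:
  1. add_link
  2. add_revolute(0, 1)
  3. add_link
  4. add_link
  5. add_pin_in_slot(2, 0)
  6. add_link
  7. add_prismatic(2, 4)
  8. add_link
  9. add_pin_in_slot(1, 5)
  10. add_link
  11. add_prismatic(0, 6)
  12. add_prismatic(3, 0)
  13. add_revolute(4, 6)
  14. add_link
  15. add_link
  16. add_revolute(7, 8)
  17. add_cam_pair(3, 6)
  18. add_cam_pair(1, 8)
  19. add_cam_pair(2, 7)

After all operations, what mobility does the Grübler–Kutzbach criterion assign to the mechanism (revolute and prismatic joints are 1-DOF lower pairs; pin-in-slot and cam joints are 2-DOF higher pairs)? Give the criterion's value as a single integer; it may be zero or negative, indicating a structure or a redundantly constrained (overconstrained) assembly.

M = 7

(L,J1,J2)=(1,0,0); link0 fixed
link1: (2,0,0)
R 0-1 [J1]: (2,1,0)
link2: (3,1,0)
link3: (4,1,0)
PS 2-0 [J2]: (4,1,1)
link4: (5,1,1)
P 2-4 [J1]: (5,2,1)
link5: (6,2,1)
PS 1-5 [J2]: (6,2,2)
link6: (7,2,2)
P 0-6 [J1]: (7,3,2)
P 3-0 [J1]: (7,4,2)
R 4-6 [J1]: (7,5,2)
link7: (8,5,2)
link8: (9,5,2)
R 7-8 [J1]: (9,6,2)
C 3-6 [J2]: (9,6,3)
C 1-8 [J2]: (9,6,4)
C 2-7 [J2]: (9,6,5)
Grübler: 3·8 − 2·6 − 5 = 7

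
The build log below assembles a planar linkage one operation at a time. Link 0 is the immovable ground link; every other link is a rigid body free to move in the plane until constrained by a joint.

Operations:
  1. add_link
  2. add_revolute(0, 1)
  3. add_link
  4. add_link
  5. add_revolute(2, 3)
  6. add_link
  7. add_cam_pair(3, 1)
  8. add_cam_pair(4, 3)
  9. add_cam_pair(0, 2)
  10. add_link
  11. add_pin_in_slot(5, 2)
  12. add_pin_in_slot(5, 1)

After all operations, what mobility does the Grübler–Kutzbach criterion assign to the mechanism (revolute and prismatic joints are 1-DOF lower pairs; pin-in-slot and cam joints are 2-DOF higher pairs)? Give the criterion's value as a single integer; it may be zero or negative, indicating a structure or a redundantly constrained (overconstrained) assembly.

M = 6

link 0 = ground. State L|J1|J2 = 1|0|0
+link1  2|0|0
R(0,1) f=1→J1  2|1|0
+link2  3|1|0
+link3  4|1|0
R(2,3) f=1→J1  4|2|0
+link4  5|2|0
C(3,1) f=2→J2  5|2|1
C(4,3) f=2→J2  5|2|2
C(0,2) f=2→J2  5|2|3
+link5  6|2|3
PS(5,2) f=2→J2  6|2|4
PS(5,1) f=2→J2  6|2|5
M = 3(6−1)−2·2−5 = 15−4−5 = 6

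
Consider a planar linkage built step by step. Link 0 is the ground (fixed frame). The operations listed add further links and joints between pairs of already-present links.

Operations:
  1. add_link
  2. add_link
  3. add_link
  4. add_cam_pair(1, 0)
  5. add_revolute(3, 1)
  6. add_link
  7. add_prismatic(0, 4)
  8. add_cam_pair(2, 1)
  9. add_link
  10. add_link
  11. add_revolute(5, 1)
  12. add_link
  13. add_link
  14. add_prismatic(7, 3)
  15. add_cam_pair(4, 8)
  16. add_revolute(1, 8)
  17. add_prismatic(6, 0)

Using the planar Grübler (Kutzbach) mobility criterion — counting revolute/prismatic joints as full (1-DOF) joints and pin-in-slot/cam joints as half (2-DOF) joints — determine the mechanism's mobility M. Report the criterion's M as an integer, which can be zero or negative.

(L,J1,J2)=(1,0,0); link0 fixed
link1: (2,0,0)
link2: (3,0,0)
link3: (4,0,0)
C 1-0 [J2]: (4,0,1)
R 3-1 [J1]: (4,1,1)
link4: (5,1,1)
P 0-4 [J1]: (5,2,1)
C 2-1 [J2]: (5,2,2)
link5: (6,2,2)
link6: (7,2,2)
R 5-1 [J1]: (7,3,2)
link7: (8,3,2)
link8: (9,3,2)
P 7-3 [J1]: (9,4,2)
C 4-8 [J2]: (9,4,3)
R 1-8 [J1]: (9,5,3)
P 6-0 [J1]: (9,6,3)
Grübler: 3·8 − 2·6 − 3 = 9

M = 9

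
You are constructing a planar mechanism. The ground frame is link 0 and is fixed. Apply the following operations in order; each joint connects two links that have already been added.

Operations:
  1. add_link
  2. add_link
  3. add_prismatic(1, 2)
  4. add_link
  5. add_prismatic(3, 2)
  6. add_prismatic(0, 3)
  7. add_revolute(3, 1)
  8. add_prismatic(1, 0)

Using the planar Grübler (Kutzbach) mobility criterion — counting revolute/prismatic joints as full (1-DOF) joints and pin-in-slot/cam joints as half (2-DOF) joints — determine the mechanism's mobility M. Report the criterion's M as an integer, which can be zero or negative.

M = -1

(L,J1,J2)=(1,0,0); link0 fixed
link1: (2,0,0)
link2: (3,0,0)
P 1-2 [J1]: (3,1,0)
link3: (4,1,0)
P 3-2 [J1]: (4,2,0)
P 0-3 [J1]: (4,3,0)
R 3-1 [J1]: (4,4,0)
P 1-0 [J1]: (4,5,0)
Grübler: 3·3 − 2·5 − 0 = -1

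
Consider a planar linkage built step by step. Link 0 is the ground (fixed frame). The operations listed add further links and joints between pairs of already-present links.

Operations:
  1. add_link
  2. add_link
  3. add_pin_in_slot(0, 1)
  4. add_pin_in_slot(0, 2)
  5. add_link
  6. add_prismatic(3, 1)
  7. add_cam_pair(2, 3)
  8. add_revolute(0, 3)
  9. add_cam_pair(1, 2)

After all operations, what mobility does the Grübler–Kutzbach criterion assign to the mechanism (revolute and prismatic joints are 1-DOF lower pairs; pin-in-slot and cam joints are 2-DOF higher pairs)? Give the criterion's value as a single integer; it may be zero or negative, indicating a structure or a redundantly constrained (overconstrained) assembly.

ground; <1,0,0>
#1 <2,0,0>
#2 <3,0,0>
PS:0↔1 J2 <3,0,1>
PS:0↔2 J2 <3,0,2>
#3 <4,0,2>
P:3↔1 J1 <4,1,2>
C:2↔3 J2 <4,1,3>
R:0↔3 J1 <4,2,3>
C:1↔2 J2 <4,2,4>
3×3 − 2×2 − 1×4 = 1

M = 1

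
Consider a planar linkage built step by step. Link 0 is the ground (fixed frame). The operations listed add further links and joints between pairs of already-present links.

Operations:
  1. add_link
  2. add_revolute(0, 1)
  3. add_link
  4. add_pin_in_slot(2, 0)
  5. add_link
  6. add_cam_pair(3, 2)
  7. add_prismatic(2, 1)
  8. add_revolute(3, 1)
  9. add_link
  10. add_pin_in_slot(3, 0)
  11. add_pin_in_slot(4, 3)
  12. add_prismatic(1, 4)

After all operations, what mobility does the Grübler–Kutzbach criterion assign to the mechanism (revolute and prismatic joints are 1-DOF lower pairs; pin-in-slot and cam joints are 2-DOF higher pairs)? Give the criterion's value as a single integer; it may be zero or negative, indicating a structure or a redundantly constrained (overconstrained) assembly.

L=1 J1=0 J2=0
add link → L=2 J1=0 J2=0
R@0,1 dof=1 J1 → L=2 J1=1 J2=0
add link → L=3 J1=1 J2=0
PS@2,0 dof=2 J2 → L=3 J1=1 J2=1
add link → L=4 J1=1 J2=1
C@3,2 dof=2 J2 → L=4 J1=1 J2=2
P@2,1 dof=1 J1 → L=4 J1=2 J2=2
R@3,1 dof=1 J1 → L=4 J1=3 J2=2
add link → L=5 J1=3 J2=2
PS@3,0 dof=2 J2 → L=5 J1=3 J2=3
PS@4,3 dof=2 J2 → L=5 J1=3 J2=4
P@1,4 dof=1 J1 → L=5 J1=4 J2=4
M=3(L−1)−2J1−J2=3·4−2·4−4=0

M = 0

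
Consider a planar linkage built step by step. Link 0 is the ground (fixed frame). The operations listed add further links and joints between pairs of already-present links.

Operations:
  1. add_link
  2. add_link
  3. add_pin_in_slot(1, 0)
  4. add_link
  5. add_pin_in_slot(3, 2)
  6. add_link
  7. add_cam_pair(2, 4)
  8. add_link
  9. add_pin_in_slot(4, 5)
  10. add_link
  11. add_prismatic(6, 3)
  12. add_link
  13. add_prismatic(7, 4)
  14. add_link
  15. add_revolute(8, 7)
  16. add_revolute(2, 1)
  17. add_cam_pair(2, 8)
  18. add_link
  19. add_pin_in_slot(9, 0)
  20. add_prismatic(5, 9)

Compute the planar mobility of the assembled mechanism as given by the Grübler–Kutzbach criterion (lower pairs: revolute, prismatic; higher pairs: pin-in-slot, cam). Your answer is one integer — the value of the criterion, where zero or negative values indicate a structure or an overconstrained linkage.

(L,J1,J2)=(1,0,0); link0 fixed
link1: (2,0,0)
link2: (3,0,0)
PS 1-0 [J2]: (3,0,1)
link3: (4,0,1)
PS 3-2 [J2]: (4,0,2)
link4: (5,0,2)
C 2-4 [J2]: (5,0,3)
link5: (6,0,3)
PS 4-5 [J2]: (6,0,4)
link6: (7,0,4)
P 6-3 [J1]: (7,1,4)
link7: (8,1,4)
P 7-4 [J1]: (8,2,4)
link8: (9,2,4)
R 8-7 [J1]: (9,3,4)
R 2-1 [J1]: (9,4,4)
C 2-8 [J2]: (9,4,5)
link9: (10,4,5)
PS 9-0 [J2]: (10,4,6)
P 5-9 [J1]: (10,5,6)
Grübler: 3·9 − 2·5 − 6 = 11

M = 11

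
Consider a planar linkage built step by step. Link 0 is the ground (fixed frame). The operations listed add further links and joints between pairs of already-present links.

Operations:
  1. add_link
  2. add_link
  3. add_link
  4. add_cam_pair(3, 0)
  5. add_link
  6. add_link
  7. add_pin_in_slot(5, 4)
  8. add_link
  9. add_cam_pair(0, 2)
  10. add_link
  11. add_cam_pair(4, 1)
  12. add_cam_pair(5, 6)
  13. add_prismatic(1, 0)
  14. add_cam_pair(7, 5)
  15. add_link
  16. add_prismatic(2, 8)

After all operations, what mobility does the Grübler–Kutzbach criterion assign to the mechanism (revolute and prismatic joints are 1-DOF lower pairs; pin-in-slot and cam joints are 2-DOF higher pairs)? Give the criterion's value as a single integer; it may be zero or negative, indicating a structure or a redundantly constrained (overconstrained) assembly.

L=1 J1=0 J2=0
add link → L=2 J1=0 J2=0
add link → L=3 J1=0 J2=0
add link → L=4 J1=0 J2=0
C@3,0 dof=2 J2 → L=4 J1=0 J2=1
add link → L=5 J1=0 J2=1
add link → L=6 J1=0 J2=1
PS@5,4 dof=2 J2 → L=6 J1=0 J2=2
add link → L=7 J1=0 J2=2
C@0,2 dof=2 J2 → L=7 J1=0 J2=3
add link → L=8 J1=0 J2=3
C@4,1 dof=2 J2 → L=8 J1=0 J2=4
C@5,6 dof=2 J2 → L=8 J1=0 J2=5
P@1,0 dof=1 J1 → L=8 J1=1 J2=5
C@7,5 dof=2 J2 → L=8 J1=1 J2=6
add link → L=9 J1=1 J2=6
P@2,8 dof=1 J1 → L=9 J1=2 J2=6
M=3(L−1)−2J1−J2=3·8−2·2−6=14

M = 14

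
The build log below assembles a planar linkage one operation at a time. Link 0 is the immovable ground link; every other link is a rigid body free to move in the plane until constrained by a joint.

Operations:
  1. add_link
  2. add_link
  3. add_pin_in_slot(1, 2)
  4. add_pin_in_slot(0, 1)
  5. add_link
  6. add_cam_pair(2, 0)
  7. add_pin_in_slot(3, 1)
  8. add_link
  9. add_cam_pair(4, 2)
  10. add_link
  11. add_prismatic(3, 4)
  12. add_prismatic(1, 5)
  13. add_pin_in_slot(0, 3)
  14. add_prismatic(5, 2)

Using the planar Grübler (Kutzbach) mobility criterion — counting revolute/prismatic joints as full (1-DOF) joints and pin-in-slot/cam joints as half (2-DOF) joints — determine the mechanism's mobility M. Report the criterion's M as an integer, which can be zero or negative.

(L,J1,J2)=(1,0,0); link0 fixed
link1: (2,0,0)
link2: (3,0,0)
PS 1-2 [J2]: (3,0,1)
PS 0-1 [J2]: (3,0,2)
link3: (4,0,2)
C 2-0 [J2]: (4,0,3)
PS 3-1 [J2]: (4,0,4)
link4: (5,0,4)
C 4-2 [J2]: (5,0,5)
link5: (6,0,5)
P 3-4 [J1]: (6,1,5)
P 1-5 [J1]: (6,2,5)
PS 0-3 [J2]: (6,2,6)
P 5-2 [J1]: (6,3,6)
Grübler: 3·5 − 2·3 − 6 = 3

M = 3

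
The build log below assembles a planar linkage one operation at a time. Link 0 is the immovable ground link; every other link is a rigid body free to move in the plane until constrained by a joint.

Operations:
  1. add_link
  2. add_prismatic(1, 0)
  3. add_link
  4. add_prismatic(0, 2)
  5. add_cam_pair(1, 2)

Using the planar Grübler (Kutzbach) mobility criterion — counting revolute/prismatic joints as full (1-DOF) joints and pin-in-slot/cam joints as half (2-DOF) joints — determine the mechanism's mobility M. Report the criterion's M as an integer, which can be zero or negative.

M = 1

L=1 J1=0 J2=0
add link → L=2 J1=0 J2=0
P@1,0 dof=1 J1 → L=2 J1=1 J2=0
add link → L=3 J1=1 J2=0
P@0,2 dof=1 J1 → L=3 J1=2 J2=0
C@1,2 dof=2 J2 → L=3 J1=2 J2=1
M=3(L−1)−2J1−J2=3·2−2·2−1=1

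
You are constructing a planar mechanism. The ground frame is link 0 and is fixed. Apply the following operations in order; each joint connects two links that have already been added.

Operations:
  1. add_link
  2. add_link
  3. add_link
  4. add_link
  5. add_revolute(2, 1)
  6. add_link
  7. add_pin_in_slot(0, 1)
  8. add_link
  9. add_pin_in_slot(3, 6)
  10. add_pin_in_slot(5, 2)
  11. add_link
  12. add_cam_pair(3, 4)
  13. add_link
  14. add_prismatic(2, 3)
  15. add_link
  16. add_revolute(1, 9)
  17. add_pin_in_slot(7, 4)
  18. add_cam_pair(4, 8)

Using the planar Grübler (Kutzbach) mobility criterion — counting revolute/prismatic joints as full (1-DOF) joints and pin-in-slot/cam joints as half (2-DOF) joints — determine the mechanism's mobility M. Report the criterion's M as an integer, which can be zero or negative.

L=1 J1=0 J2=0
add link → L=2 J1=0 J2=0
add link → L=3 J1=0 J2=0
add link → L=4 J1=0 J2=0
add link → L=5 J1=0 J2=0
R@2,1 dof=1 J1 → L=5 J1=1 J2=0
add link → L=6 J1=1 J2=0
PS@0,1 dof=2 J2 → L=6 J1=1 J2=1
add link → L=7 J1=1 J2=1
PS@3,6 dof=2 J2 → L=7 J1=1 J2=2
PS@5,2 dof=2 J2 → L=7 J1=1 J2=3
add link → L=8 J1=1 J2=3
C@3,4 dof=2 J2 → L=8 J1=1 J2=4
add link → L=9 J1=1 J2=4
P@2,3 dof=1 J1 → L=9 J1=2 J2=4
add link → L=10 J1=2 J2=4
R@1,9 dof=1 J1 → L=10 J1=3 J2=4
PS@7,4 dof=2 J2 → L=10 J1=3 J2=5
C@4,8 dof=2 J2 → L=10 J1=3 J2=6
M=3(L−1)−2J1−J2=3·9−2·3−6=15

M = 15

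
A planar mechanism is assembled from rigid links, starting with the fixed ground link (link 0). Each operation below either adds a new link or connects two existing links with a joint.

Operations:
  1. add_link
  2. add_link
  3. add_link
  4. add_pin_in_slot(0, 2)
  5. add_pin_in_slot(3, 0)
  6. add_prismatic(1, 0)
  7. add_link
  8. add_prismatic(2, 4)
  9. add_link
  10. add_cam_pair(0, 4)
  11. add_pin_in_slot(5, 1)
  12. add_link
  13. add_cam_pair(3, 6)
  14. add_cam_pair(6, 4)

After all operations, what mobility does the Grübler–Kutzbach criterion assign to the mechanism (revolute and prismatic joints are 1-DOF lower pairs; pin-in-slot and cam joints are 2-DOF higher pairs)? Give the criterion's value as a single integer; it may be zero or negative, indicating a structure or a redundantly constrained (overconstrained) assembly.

ground; <1,0,0>
#1 <2,0,0>
#2 <3,0,0>
#3 <4,0,0>
PS:0↔2 J2 <4,0,1>
PS:3↔0 J2 <4,0,2>
P:1↔0 J1 <4,1,2>
#4 <5,1,2>
P:2↔4 J1 <5,2,2>
#5 <6,2,2>
C:0↔4 J2 <6,2,3>
PS:5↔1 J2 <6,2,4>
#6 <7,2,4>
C:3↔6 J2 <7,2,5>
C:6↔4 J2 <7,2,6>
3×6 − 2×2 − 1×6 = 8

M = 8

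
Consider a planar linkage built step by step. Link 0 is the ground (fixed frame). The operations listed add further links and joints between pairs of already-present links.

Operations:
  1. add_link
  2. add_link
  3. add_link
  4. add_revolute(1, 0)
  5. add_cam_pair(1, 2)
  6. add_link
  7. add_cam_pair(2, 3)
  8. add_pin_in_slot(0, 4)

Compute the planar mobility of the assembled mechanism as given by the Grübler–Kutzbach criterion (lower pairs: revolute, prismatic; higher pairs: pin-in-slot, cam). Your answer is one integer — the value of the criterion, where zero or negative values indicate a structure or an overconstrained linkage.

M = 7

link 0 = ground. State L|J1|J2 = 1|0|0
+link1  2|0|0
+link2  3|0|0
+link3  4|0|0
R(1,0) f=1→J1  4|1|0
C(1,2) f=2→J2  4|1|1
+link4  5|1|1
C(2,3) f=2→J2  5|1|2
PS(0,4) f=2→J2  5|1|3
M = 3(5−1)−2·1−3 = 12−2−3 = 7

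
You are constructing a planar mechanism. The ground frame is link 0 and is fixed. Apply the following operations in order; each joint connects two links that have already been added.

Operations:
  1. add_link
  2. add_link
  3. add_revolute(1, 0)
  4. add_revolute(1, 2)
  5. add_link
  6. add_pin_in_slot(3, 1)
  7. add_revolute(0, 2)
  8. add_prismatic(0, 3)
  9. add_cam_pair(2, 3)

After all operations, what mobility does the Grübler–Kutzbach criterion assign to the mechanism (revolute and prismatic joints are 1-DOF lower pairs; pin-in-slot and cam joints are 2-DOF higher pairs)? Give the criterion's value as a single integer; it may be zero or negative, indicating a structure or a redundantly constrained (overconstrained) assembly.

M = -1

link 0 = ground. State L|J1|J2 = 1|0|0
+link1  2|0|0
+link2  3|0|0
R(1,0) f=1→J1  3|1|0
R(1,2) f=1→J1  3|2|0
+link3  4|2|0
PS(3,1) f=2→J2  4|2|1
R(0,2) f=1→J1  4|3|1
P(0,3) f=1→J1  4|4|1
C(2,3) f=2→J2  4|4|2
M = 3(4−1)−2·4−2 = 9−8−2 = -1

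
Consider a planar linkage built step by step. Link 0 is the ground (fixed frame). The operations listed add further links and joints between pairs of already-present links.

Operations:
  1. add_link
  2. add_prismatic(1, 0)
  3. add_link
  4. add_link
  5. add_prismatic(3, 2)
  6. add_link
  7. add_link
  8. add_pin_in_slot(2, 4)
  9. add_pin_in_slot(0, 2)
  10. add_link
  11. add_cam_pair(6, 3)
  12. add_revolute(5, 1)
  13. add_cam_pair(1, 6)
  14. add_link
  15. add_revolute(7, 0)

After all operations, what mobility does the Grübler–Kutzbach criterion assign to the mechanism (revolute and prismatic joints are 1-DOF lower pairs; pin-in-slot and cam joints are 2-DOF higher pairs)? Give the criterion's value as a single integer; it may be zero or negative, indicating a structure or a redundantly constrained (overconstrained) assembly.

M = 9

L=1 J1=0 J2=0
add link → L=2 J1=0 J2=0
P@1,0 dof=1 J1 → L=2 J1=1 J2=0
add link → L=3 J1=1 J2=0
add link → L=4 J1=1 J2=0
P@3,2 dof=1 J1 → L=4 J1=2 J2=0
add link → L=5 J1=2 J2=0
add link → L=6 J1=2 J2=0
PS@2,4 dof=2 J2 → L=6 J1=2 J2=1
PS@0,2 dof=2 J2 → L=6 J1=2 J2=2
add link → L=7 J1=2 J2=2
C@6,3 dof=2 J2 → L=7 J1=2 J2=3
R@5,1 dof=1 J1 → L=7 J1=3 J2=3
C@1,6 dof=2 J2 → L=7 J1=3 J2=4
add link → L=8 J1=3 J2=4
R@7,0 dof=1 J1 → L=8 J1=4 J2=4
M=3(L−1)−2J1−J2=3·7−2·4−4=9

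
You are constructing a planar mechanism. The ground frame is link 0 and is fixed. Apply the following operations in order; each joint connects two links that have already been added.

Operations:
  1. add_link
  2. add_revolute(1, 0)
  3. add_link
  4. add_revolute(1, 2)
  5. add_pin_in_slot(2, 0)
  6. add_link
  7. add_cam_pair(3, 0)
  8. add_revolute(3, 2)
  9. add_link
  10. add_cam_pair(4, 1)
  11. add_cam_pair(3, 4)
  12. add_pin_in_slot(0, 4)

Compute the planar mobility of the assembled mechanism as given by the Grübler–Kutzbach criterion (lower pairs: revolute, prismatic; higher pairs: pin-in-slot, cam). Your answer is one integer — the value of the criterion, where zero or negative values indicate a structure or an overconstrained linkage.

M = 1

[1;0;0] (link 0 is ground)
L+ [2;0;0]
R(1,0)∈J1 [2;1;0]
L+ [3;1;0]
R(1,2)∈J1 [3;2;0]
PS(2,0)∈J2 [3;2;1]
L+ [4;2;1]
C(3,0)∈J2 [4;2;2]
R(3,2)∈J1 [4;3;2]
L+ [5;3;2]
C(4,1)∈J2 [5;3;3]
C(3,4)∈J2 [5;3;4]
PS(0,4)∈J2 [5;3;5]
mobility = 12 − 6 − 5 = 1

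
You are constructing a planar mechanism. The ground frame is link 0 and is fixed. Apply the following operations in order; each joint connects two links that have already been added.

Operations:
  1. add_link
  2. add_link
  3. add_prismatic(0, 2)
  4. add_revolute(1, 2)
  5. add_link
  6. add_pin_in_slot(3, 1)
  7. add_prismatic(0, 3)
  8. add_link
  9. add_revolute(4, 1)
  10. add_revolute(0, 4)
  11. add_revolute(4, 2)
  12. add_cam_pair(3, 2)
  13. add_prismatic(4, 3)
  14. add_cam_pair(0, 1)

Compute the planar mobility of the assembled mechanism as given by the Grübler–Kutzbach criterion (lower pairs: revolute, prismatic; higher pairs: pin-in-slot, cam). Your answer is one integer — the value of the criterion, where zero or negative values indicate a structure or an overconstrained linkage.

ground; <1,0,0>
#1 <2,0,0>
#2 <3,0,0>
P:0↔2 J1 <3,1,0>
R:1↔2 J1 <3,2,0>
#3 <4,2,0>
PS:3↔1 J2 <4,2,1>
P:0↔3 J1 <4,3,1>
#4 <5,3,1>
R:4↔1 J1 <5,4,1>
R:0↔4 J1 <5,5,1>
R:4↔2 J1 <5,6,1>
C:3↔2 J2 <5,6,2>
P:4↔3 J1 <5,7,2>
C:0↔1 J2 <5,7,3>
3×4 − 2×7 − 1×3 = -5

M = -5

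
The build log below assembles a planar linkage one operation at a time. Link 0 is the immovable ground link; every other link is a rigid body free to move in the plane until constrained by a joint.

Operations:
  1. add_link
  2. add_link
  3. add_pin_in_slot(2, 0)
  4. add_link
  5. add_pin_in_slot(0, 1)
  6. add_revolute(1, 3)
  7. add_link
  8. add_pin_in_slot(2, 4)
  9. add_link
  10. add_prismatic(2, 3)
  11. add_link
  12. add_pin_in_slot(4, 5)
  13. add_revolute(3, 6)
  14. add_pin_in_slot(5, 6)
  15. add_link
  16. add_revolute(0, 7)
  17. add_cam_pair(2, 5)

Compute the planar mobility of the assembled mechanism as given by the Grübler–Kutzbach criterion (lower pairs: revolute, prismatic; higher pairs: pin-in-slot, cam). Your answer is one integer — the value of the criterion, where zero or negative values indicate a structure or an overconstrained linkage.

M = 7

(L,J1,J2)=(1,0,0); link0 fixed
link1: (2,0,0)
link2: (3,0,0)
PS 2-0 [J2]: (3,0,1)
link3: (4,0,1)
PS 0-1 [J2]: (4,0,2)
R 1-3 [J1]: (4,1,2)
link4: (5,1,2)
PS 2-4 [J2]: (5,1,3)
link5: (6,1,3)
P 2-3 [J1]: (6,2,3)
link6: (7,2,3)
PS 4-5 [J2]: (7,2,4)
R 3-6 [J1]: (7,3,4)
PS 5-6 [J2]: (7,3,5)
link7: (8,3,5)
R 0-7 [J1]: (8,4,5)
C 2-5 [J2]: (8,4,6)
Grübler: 3·7 − 2·4 − 6 = 7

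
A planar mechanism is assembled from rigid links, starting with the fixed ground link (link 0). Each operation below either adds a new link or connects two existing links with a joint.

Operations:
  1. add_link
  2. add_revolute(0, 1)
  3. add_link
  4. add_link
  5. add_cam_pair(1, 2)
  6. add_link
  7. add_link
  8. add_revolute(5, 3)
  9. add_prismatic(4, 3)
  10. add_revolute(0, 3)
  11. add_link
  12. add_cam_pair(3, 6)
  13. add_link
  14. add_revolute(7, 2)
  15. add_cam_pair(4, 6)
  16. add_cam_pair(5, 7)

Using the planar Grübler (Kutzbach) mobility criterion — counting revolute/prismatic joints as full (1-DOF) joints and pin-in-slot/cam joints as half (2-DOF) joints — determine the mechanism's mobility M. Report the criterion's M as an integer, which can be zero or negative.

[1;0;0] (link 0 is ground)
L+ [2;0;0]
R(0,1)∈J1 [2;1;0]
L+ [3;1;0]
L+ [4;1;0]
C(1,2)∈J2 [4;1;1]
L+ [5;1;1]
L+ [6;1;1]
R(5,3)∈J1 [6;2;1]
P(4,3)∈J1 [6;3;1]
R(0,3)∈J1 [6;4;1]
L+ [7;4;1]
C(3,6)∈J2 [7;4;2]
L+ [8;4;2]
R(7,2)∈J1 [8;5;2]
C(4,6)∈J2 [8;5;3]
C(5,7)∈J2 [8;5;4]
mobility = 21 − 10 − 4 = 7

M = 7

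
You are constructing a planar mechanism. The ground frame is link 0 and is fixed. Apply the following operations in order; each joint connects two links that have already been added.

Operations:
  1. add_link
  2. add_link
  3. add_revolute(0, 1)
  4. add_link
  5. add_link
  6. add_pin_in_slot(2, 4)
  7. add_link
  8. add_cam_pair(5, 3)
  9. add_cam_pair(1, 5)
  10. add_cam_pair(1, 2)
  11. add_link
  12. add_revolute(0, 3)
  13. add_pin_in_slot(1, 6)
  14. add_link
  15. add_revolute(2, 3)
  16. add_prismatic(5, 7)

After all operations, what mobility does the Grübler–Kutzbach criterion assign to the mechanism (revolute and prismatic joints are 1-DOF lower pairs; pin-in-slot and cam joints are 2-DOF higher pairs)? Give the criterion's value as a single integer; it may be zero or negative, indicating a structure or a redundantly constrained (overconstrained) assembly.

M = 8

link 0 = ground. State L|J1|J2 = 1|0|0
+link1  2|0|0
+link2  3|0|0
R(0,1) f=1→J1  3|1|0
+link3  4|1|0
+link4  5|1|0
PS(2,4) f=2→J2  5|1|1
+link5  6|1|1
C(5,3) f=2→J2  6|1|2
C(1,5) f=2→J2  6|1|3
C(1,2) f=2→J2  6|1|4
+link6  7|1|4
R(0,3) f=1→J1  7|2|4
PS(1,6) f=2→J2  7|2|5
+link7  8|2|5
R(2,3) f=1→J1  8|3|5
P(5,7) f=1→J1  8|4|5
M = 3(8−1)−2·4−5 = 21−8−5 = 8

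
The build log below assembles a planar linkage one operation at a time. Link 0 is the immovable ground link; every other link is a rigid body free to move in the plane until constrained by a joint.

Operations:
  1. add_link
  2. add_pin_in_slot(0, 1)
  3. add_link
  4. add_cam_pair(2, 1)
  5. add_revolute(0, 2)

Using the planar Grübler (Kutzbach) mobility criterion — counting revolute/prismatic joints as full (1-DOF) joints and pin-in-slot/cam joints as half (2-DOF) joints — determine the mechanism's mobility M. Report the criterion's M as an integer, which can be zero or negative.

L=1 J1=0 J2=0
add link → L=2 J1=0 J2=0
PS@0,1 dof=2 J2 → L=2 J1=0 J2=1
add link → L=3 J1=0 J2=1
C@2,1 dof=2 J2 → L=3 J1=0 J2=2
R@0,2 dof=1 J1 → L=3 J1=1 J2=2
M=3(L−1)−2J1−J2=3·2−2·1−2=2

M = 2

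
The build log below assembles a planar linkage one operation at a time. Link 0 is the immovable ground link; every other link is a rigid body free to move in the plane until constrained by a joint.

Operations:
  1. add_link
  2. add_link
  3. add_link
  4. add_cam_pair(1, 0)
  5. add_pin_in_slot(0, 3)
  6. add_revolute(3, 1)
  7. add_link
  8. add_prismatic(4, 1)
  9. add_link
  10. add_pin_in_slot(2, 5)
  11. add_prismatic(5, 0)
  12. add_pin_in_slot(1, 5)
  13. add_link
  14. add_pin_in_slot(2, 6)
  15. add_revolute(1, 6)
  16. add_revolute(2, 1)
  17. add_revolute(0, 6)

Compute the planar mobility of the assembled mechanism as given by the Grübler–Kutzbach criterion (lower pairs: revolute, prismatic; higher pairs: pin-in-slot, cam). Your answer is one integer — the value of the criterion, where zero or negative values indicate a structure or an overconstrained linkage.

M = 1

L=1 J1=0 J2=0
add link → L=2 J1=0 J2=0
add link → L=3 J1=0 J2=0
add link → L=4 J1=0 J2=0
C@1,0 dof=2 J2 → L=4 J1=0 J2=1
PS@0,3 dof=2 J2 → L=4 J1=0 J2=2
R@3,1 dof=1 J1 → L=4 J1=1 J2=2
add link → L=5 J1=1 J2=2
P@4,1 dof=1 J1 → L=5 J1=2 J2=2
add link → L=6 J1=2 J2=2
PS@2,5 dof=2 J2 → L=6 J1=2 J2=3
P@5,0 dof=1 J1 → L=6 J1=3 J2=3
PS@1,5 dof=2 J2 → L=6 J1=3 J2=4
add link → L=7 J1=3 J2=4
PS@2,6 dof=2 J2 → L=7 J1=3 J2=5
R@1,6 dof=1 J1 → L=7 J1=4 J2=5
R@2,1 dof=1 J1 → L=7 J1=5 J2=5
R@0,6 dof=1 J1 → L=7 J1=6 J2=5
M=3(L−1)−2J1−J2=3·6−2·6−5=1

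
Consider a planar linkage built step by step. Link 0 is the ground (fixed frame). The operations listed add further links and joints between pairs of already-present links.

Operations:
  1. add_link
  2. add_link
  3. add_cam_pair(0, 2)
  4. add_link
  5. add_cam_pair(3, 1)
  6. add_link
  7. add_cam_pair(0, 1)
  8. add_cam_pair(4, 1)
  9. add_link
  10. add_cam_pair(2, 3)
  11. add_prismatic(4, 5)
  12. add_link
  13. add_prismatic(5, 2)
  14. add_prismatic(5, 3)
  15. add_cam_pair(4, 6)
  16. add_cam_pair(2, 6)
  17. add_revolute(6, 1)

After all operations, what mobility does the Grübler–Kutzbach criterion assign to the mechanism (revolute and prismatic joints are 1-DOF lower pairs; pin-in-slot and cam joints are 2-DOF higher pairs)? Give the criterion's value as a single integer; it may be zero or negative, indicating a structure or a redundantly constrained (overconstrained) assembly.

M = 3

[1;0;0] (link 0 is ground)
L+ [2;0;0]
L+ [3;0;0]
C(0,2)∈J2 [3;0;1]
L+ [4;0;1]
C(3,1)∈J2 [4;0;2]
L+ [5;0;2]
C(0,1)∈J2 [5;0;3]
C(4,1)∈J2 [5;0;4]
L+ [6;0;4]
C(2,3)∈J2 [6;0;5]
P(4,5)∈J1 [6;1;5]
L+ [7;1;5]
P(5,2)∈J1 [7;2;5]
P(5,3)∈J1 [7;3;5]
C(4,6)∈J2 [7;3;6]
C(2,6)∈J2 [7;3;7]
R(6,1)∈J1 [7;4;7]
mobility = 18 − 8 − 7 = 3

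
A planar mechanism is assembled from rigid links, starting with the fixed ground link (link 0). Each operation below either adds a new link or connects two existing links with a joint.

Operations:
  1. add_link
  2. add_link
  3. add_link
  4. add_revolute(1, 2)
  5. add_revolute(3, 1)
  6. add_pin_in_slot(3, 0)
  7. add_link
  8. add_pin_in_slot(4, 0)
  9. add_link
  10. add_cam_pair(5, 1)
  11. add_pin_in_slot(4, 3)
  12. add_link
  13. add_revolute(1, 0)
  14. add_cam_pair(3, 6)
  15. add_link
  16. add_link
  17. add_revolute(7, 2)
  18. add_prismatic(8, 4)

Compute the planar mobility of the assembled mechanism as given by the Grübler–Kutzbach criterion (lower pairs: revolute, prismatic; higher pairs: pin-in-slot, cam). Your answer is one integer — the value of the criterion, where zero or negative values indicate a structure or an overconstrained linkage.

M = 9

link 0 = ground. State L|J1|J2 = 1|0|0
+link1  2|0|0
+link2  3|0|0
+link3  4|0|0
R(1,2) f=1→J1  4|1|0
R(3,1) f=1→J1  4|2|0
PS(3,0) f=2→J2  4|2|1
+link4  5|2|1
PS(4,0) f=2→J2  5|2|2
+link5  6|2|2
C(5,1) f=2→J2  6|2|3
PS(4,3) f=2→J2  6|2|4
+link6  7|2|4
R(1,0) f=1→J1  7|3|4
C(3,6) f=2→J2  7|3|5
+link7  8|3|5
+link8  9|3|5
R(7,2) f=1→J1  9|4|5
P(8,4) f=1→J1  9|5|5
M = 3(9−1)−2·5−5 = 24−10−5 = 9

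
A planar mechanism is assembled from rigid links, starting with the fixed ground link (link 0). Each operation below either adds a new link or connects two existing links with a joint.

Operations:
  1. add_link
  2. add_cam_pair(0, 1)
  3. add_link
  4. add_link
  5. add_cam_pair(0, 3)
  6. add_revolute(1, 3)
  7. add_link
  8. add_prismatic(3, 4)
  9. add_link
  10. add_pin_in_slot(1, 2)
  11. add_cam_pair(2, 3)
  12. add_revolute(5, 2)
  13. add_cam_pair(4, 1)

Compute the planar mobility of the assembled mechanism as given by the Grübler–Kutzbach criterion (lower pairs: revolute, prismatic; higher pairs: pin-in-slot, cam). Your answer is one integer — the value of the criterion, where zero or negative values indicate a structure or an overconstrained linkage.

[1;0;0] (link 0 is ground)
L+ [2;0;0]
C(0,1)∈J2 [2;0;1]
L+ [3;0;1]
L+ [4;0;1]
C(0,3)∈J2 [4;0;2]
R(1,3)∈J1 [4;1;2]
L+ [5;1;2]
P(3,4)∈J1 [5;2;2]
L+ [6;2;2]
PS(1,2)∈J2 [6;2;3]
C(2,3)∈J2 [6;2;4]
R(5,2)∈J1 [6;3;4]
C(4,1)∈J2 [6;3;5]
mobility = 15 − 6 − 5 = 4

M = 4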